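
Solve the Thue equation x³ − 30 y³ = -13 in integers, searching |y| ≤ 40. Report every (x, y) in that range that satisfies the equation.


The equation is x³ - 30y³ = -13. For fixed y, x³ = 30·y³ − 13, so a solution requires the RHS to be a perfect cube.
Strategy: iterate y from -40 to 40, compute RHS = 30·y³ − 13, and check whether it is a (positive or negative) perfect cube.
Check small values of y:
  y = 0: RHS = -13 is not a perfect cube.
  y = 1: RHS = 17 is not a perfect cube.
  y = -1: RHS = -43 is not a perfect cube.
  y = 2: RHS = 227 is not a perfect cube.
  y = -2: RHS = -253 is not a perfect cube.
  y = 3: RHS = 797 is not a perfect cube.
  y = -3: RHS = -823 is not a perfect cube.
Continuing the search up to |y| = 40 finds no solutions either.
No (x, y) in the scanned range satisfies the equation.

No integer solutions with |y| ≤ 40.


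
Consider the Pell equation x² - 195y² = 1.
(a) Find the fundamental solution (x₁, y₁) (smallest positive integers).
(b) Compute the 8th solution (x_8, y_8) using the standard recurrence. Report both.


Step 1: Find the fundamental solution (x₁, y₁) of x² - 195y² = 1.
  Expand √195 as a continued fraction. a₀ = ⌊√195⌋ = 13; iterate m_{k+1} = d_k·a_k − m_k, d_{k+1} = (195 − m_{k+1}²)/d_k, a_{k+1} = ⌊(a₀ + m_{k+1})/d_{k+1}⌋ (starting m₀ = 0, d₀ = 1), with convergents p_k = a_k·p_{k-1} + p_{k-2}, q_k = a_k·q_{k-1} + q_{k-2} (p₋₁ = 1, q₋₁ = 0):
  k = 0: a₀ = 13; p₀/q₀ = 13/1; p₀² − 195·q₀² = 169 − 195 = -26.
  k = 1: m = 13, d = 26, a = ⌊(13 + 13)/26⌋ = 1; p/q = (1·13 + 1)/(1·1 + 0) = 14/1; p² − 195·q² = 196 − 195 = 1.
  The first convergent with p² − 195·q² = 1 gives the fundamental solution (x₁, y₁) = (14, 1).
Step 2: Apply the recurrence (x_{n+1}, y_{n+1}) = (x₁x_n + 195y₁y_n, x₁y_n + y₁x_n) repeatedly.
  From (x_1, y_1) = (14, 1): x_2 = 14·14 + 195·1·1 = 391; y_2 = 14·1 + 1·14 = 28.
  From (x_2, y_2) = (391, 28): x_3 = 14·391 + 195·1·28 = 10934; y_3 = 14·28 + 1·391 = 783.
  From (x_3, y_3) = (10934, 783): x_4 = 14·10934 + 195·1·783 = 305761; y_4 = 14·783 + 1·10934 = 21896.
  From (x_4, y_4) = (305761, 21896): x_5 = 14·305761 + 195·1·21896 = 8550374; y_5 = 14·21896 + 1·305761 = 612305.
  From (x_5, y_5) = (8550374, 612305): x_6 = 14·8550374 + 195·1·612305 = 239104711; y_6 = 14·612305 + 1·8550374 = 17122644.
  From (x_6, y_6) = (239104711, 17122644): x_7 = 14·239104711 + 195·1·17122644 = 6686381534; y_7 = 14·17122644 + 1·239104711 = 478821727.
  From (x_7, y_7) = (6686381534, 478821727): x_8 = 14·6686381534 + 195·1·478821727 = 186979578241; y_8 = 14·478821727 + 1·6686381534 = 13389885712.
Step 3: Verify x_8² - 195·y_8² = 34961362679182240654081 - 34961362679182240654080 = 1 (should be 1). ✓

(x_1, y_1) = (14, 1); (x_8, y_8) = (186979578241, 13389885712).


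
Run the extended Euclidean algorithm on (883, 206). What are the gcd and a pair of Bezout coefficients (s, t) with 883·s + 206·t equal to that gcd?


Euclidean algorithm on (883, 206) — divide until remainder is 0:
  883 = 4 · 206 + 59
  206 = 3 · 59 + 29
  59 = 2 · 29 + 1
  29 = 29 · 1 + 0
gcd(883, 206) = 1.
Track Bezout coefficients alongside the remainders: start with r₀ = 883 = a·1 + b·0 (s = 1, t = 0) and r₁ = 206 = a·0 + b·1 (s = 0, t = 1); each new remainder r_{k+1} = r_{k-1} − q_k·r_k inherits s_{k+1} = s_{k-1} − q_k·s_k, t_{k+1} = t_{k-1} − q_k·t_k, so r_k = a·s_k + b·t_k at every step:
  q = 4: r = 59, s = 1 − 4·0 = 1, t = 0 − 4·1 = -4  (check: 883·1 + 206·(-4) = 59)
  q = 3: r = 29, s = 0 − 3·1 = -3, t = 1 − 3·(-4) = 13  (check: 883·(-3) + 206·13 = 29)
  q = 2: r = 1, s = 1 − 2·(-3) = 7, t = -4 − 2·13 = -30  (check: 883·7 + 206·(-30) = 1)
The row with r = 1 (the gcd) gives the Bezout coefficients s = 7, t = -30.
Result: 883 · (7) + 206 · (-30) = 1.

gcd(883, 206) = 1; s = 7, t = -30 (check: 883·7 + 206·(-30) = 1).


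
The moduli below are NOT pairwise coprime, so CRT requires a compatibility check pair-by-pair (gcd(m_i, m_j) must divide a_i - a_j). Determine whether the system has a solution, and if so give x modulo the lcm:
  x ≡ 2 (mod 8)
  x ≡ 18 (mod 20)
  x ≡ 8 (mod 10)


Moduli 8, 20, 10 are not pairwise coprime, so CRT works modulo lcm(m_i) when all pairwise compatibility conditions hold.
Pairwise compatibility: gcd(m_i, m_j) must divide a_i - a_j for every pair.
Merge one congruence at a time:
  Start: x ≡ 2 (mod 8).
  Combine with x ≡ 18 (mod 20): gcd(8, 20) = 4; 18 - 2 = 16, which IS divisible by 4, so compatible.
    Write x = 2 + 8·t and substitute into x ≡ 18 (mod 20): 8·t ≡ 18 − 2 = 16 (mod 20).
    Divide the congruence (and modulus) by g = 4: 2·t ≡ 4 (mod 5).
    The inverse of 2 mod 5 is 3 (since 2·3 = 6 = 1·5 + 1), so t ≡ 3·4 = 12 ≡ 2 (mod 5).
    Then x = 2 + 8·2 = 18, valid modulo lcm(8, 20) = 40: x ≡ 18 (mod 40).
  Combine with x ≡ 8 (mod 10): gcd(40, 10) = 10; 8 - 18 = -10, which IS divisible by 10, so compatible.
    Write x = 18 + 40·t and substitute into x ≡ 8 (mod 10): 40·t ≡ 8 − 18 = -10 (mod 10).
    Divide the congruence (and modulus) by g = 10: 4·t ≡ -1 (mod 1).
    Modulo 1 every t works; take t = 0.
    Then x = 18 + 40·0 = 18, valid modulo lcm(40, 10) = 40: x ≡ 18 (mod 40).
Verify: 18 mod 8 = 2, 18 mod 20 = 18, 18 mod 10 = 8.

x ≡ 18 (mod 40).


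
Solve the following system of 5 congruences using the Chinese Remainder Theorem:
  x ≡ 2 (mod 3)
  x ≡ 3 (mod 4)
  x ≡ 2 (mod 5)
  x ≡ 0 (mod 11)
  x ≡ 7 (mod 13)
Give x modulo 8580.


Product of moduli M = 3 · 4 · 5 · 11 · 13 = 8580.
Merge one congruence at a time:
  Start: x ≡ 2 (mod 3).
  Combine with x ≡ 3 (mod 4); new modulus lcm = 12.
    Write x = 2 + 3·t and substitute into x ≡ 3 (mod 4): 3·t ≡ 3 − 2 = 1 (mod 4).
    The inverse of 3 mod 4 is 3 (since 3·3 = 9 = 2·4 + 1), so t ≡ 3·1 = 3 ≡ 3 (mod 4).
    Then x = 2 + 3·3 = 11, valid modulo lcm(3, 4) = 12: x ≡ 11 (mod 12).
  Combine with x ≡ 2 (mod 5); new modulus lcm = 60.
    Write x = 11 + 12·t and substitute into x ≡ 2 (mod 5): 12·t ≡ 2 − 11 = -9 (mod 5).
    Reduce coefficients mod 5: 2·t ≡ 1 (mod 5).
    The inverse of 2 mod 5 is 3 (since 2·3 = 6 = 1·5 + 1), so t ≡ 3·1 = 3 ≡ 3 (mod 5).
    Then x = 11 + 12·3 = 47, valid modulo lcm(12, 5) = 60: x ≡ 47 (mod 60).
  Combine with x ≡ 0 (mod 11); new modulus lcm = 660.
    Write x = 47 + 60·t and substitute into x ≡ 0 (mod 11): 60·t ≡ 0 − 47 = -47 (mod 11).
    Reduce coefficients mod 11: 5·t ≡ 8 (mod 11).
    The inverse of 5 mod 11 is 9 (since 5·9 = 45 = 4·11 + 1), so t ≡ 9·8 = 72 ≡ 6 (mod 11).
    Then x = 47 + 60·6 = 407, valid modulo lcm(60, 11) = 660: x ≡ 407 (mod 660).
  Combine with x ≡ 7 (mod 13); new modulus lcm = 8580.
    Write x = 407 + 660·t and substitute into x ≡ 7 (mod 13): 660·t ≡ 7 − 407 = -400 (mod 13).
    Reduce coefficients mod 13: 10·t ≡ 3 (mod 13).
    The inverse of 10 mod 13 is 4 (since 10·4 = 40 = 3·13 + 1), so t ≡ 4·3 = 12 ≡ 12 (mod 13).
    Then x = 407 + 660·12 = 8327, valid modulo lcm(660, 13) = 8580: x ≡ 8327 (mod 8580).
Verify against each original: 8327 mod 3 = 2, 8327 mod 4 = 3, 8327 mod 5 = 2, 8327 mod 11 = 0, 8327 mod 13 = 7.

x ≡ 8327 (mod 8580).


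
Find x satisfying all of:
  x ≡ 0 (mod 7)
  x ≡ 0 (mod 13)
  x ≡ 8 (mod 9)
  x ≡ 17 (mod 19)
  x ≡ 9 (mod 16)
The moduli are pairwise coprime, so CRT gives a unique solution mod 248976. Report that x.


Product of moduli M = 7 · 13 · 9 · 19 · 16 = 248976.
Merge one congruence at a time:
  Start: x ≡ 0 (mod 7).
  Combine with x ≡ 0 (mod 13); new modulus lcm = 91.
    Write x = 0 + 7·t and substitute into x ≡ 0 (mod 13): 7·t ≡ 0 − 0 = 0 (mod 13).
    The inverse of 7 mod 13 is 2 (since 7·2 = 14 = 1·13 + 1), so t ≡ 2·0 = 0 ≡ 0 (mod 13).
    Then x = 0 + 7·0 = 0, valid modulo lcm(7, 13) = 91: x ≡ 0 (mod 91).
  Combine with x ≡ 8 (mod 9); new modulus lcm = 819.
    Write x = 0 + 91·t and substitute into x ≡ 8 (mod 9): 91·t ≡ 8 − 0 = 8 (mod 9).
    Reduce coefficients mod 9: 1·t ≡ 8 (mod 9).
    So t ≡ 8 (mod 9).
    Then x = 0 + 91·8 = 728, valid modulo lcm(91, 9) = 819: x ≡ 728 (mod 819).
  Combine with x ≡ 17 (mod 19); new modulus lcm = 15561.
    Write x = 728 + 819·t and substitute into x ≡ 17 (mod 19): 819·t ≡ 17 − 728 = -711 (mod 19).
    Reduce coefficients mod 19: 2·t ≡ 11 (mod 19).
    The inverse of 2 mod 19 is 10 (since 2·10 = 20 = 1·19 + 1), so t ≡ 10·11 = 110 ≡ 15 (mod 19).
    Then x = 728 + 819·15 = 13013, valid modulo lcm(819, 19) = 15561: x ≡ 13013 (mod 15561).
  Combine with x ≡ 9 (mod 16); new modulus lcm = 248976.
    Write x = 13013 + 15561·t and substitute into x ≡ 9 (mod 16): 15561·t ≡ 9 − 13013 = -13004 (mod 16).
    Reduce coefficients mod 16: 9·t ≡ 4 (mod 16).
    The inverse of 9 mod 16 is 9 (since 9·9 = 81 = 5·16 + 1), so t ≡ 9·4 = 36 ≡ 4 (mod 16).
    Then x = 13013 + 15561·4 = 75257, valid modulo lcm(15561, 16) = 248976: x ≡ 75257 (mod 248976).
Verify against each original: 75257 mod 7 = 0, 75257 mod 13 = 0, 75257 mod 9 = 8, 75257 mod 19 = 17, 75257 mod 16 = 9.

x ≡ 75257 (mod 248976).


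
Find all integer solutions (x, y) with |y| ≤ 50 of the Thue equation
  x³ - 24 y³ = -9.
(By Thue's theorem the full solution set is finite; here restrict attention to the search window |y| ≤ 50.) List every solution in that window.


The equation is x³ - 24y³ = -9. For fixed y, x³ = 24·y³ − 9, so a solution requires the RHS to be a perfect cube.
Strategy: iterate y from -50 to 50, compute RHS = 24·y³ − 9, and check whether it is a (positive or negative) perfect cube.
Check small values of y:
  y = 0: RHS = -9 is not a perfect cube.
  y = 1: RHS = 15 is not a perfect cube.
  y = -1: RHS = -33 is not a perfect cube.
  y = 2: RHS = 183 is not a perfect cube.
  y = -2: RHS = -201 is not a perfect cube.
  y = 3: RHS = 639 is not a perfect cube.
  y = -3: RHS = -657 is not a perfect cube.
Continuing the search up to |y| = 50 finds no solutions either.
No (x, y) in the scanned range satisfies the equation.

No integer solutions with |y| ≤ 50.


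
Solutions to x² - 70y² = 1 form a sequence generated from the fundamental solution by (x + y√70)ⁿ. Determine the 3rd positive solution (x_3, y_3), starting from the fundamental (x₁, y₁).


Step 1: Find the fundamental solution (x₁, y₁) of x² - 70y² = 1.
  Expand √70 as a continued fraction. a₀ = ⌊√70⌋ = 8; iterate m_{k+1} = d_k·a_k − m_k, d_{k+1} = (70 − m_{k+1}²)/d_k, a_{k+1} = ⌊(a₀ + m_{k+1})/d_{k+1}⌋ (starting m₀ = 0, d₀ = 1), with convergents p_k = a_k·p_{k-1} + p_{k-2}, q_k = a_k·q_{k-1} + q_{k-2} (p₋₁ = 1, q₋₁ = 0):
  k = 0: a₀ = 8; p₀/q₀ = 8/1; p₀² − 70·q₀² = 64 − 70 = -6.
  k = 1: m = 8, d = 6, a = ⌊(8 + 8)/6⌋ = 2; p/q = (2·8 + 1)/(2·1 + 0) = 17/2; p² − 70·q² = 289 − 280 = 9.
  k = 2: m = 4, d = 9, a = ⌊(8 + 4)/9⌋ = 1; p/q = (1·17 + 8)/(1·2 + 1) = 25/3; p² − 70·q² = 625 − 630 = -5.
  k = 3: m = 5, d = 5, a = ⌊(8 + 5)/5⌋ = 2; p/q = (2·25 + 17)/(2·3 + 2) = 67/8; p² − 70·q² = 4489 − 4480 = 9.
  k = 4: m = 5, d = 9, a = ⌊(8 + 5)/9⌋ = 1; p/q = (1·67 + 25)/(1·8 + 3) = 92/11; p² − 70·q² = 8464 − 8470 = -6.
  k = 5: m = 4, d = 6, a = ⌊(8 + 4)/6⌋ = 2; p/q = (2·92 + 67)/(2·11 + 8) = 251/30; p² − 70·q² = 63001 − 63000 = 1.
  The first convergent with p² − 70·q² = 1 gives the fundamental solution (x₁, y₁) = (251, 30).
Step 2: Apply the recurrence (x_{n+1}, y_{n+1}) = (x₁x_n + 70y₁y_n, x₁y_n + y₁x_n) repeatedly.
  From (x_1, y_1) = (251, 30): x_2 = 251·251 + 70·30·30 = 126001; y_2 = 251·30 + 30·251 = 15060.
  From (x_2, y_2) = (126001, 15060): x_3 = 251·126001 + 70·30·15060 = 63252251; y_3 = 251·15060 + 30·126001 = 7560090.
Step 3: Verify x_3² - 70·y_3² = 4000847256567001 - 4000847256567000 = 1 (should be 1). ✓

(x_1, y_1) = (251, 30); (x_3, y_3) = (63252251, 7560090).


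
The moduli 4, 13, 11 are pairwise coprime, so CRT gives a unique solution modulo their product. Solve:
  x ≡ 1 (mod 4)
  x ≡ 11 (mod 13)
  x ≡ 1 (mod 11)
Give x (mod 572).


Moduli 4, 13, 11 are pairwise coprime; by CRT there is a unique solution modulo M = 4 · 13 · 11 = 572.
Solve pairwise, accumulating the modulus:
  Start with x ≡ 1 (mod 4).
  Combine with x ≡ 11 (mod 13): since gcd(4, 13) = 1, we get a unique residue mod 52.
    Write x = 1 + 4·t and substitute into x ≡ 11 (mod 13): 4·t ≡ 11 − 1 = 10 (mod 13).
    The inverse of 4 mod 13 is 10 (since 4·10 = 40 = 3·13 + 1), so t ≡ 10·10 = 100 ≡ 9 (mod 13).
    Then x = 1 + 4·9 = 37, valid modulo lcm(4, 13) = 52: x ≡ 37 (mod 52).
  Combine with x ≡ 1 (mod 11): since gcd(52, 11) = 1, we get a unique residue mod 572.
    Write x = 37 + 52·t and substitute into x ≡ 1 (mod 11): 52·t ≡ 1 − 37 = -36 (mod 11).
    Reduce coefficients mod 11: 8·t ≡ 8 (mod 11).
    The inverse of 8 mod 11 is 7 (since 8·7 = 56 = 5·11 + 1), so t ≡ 7·8 = 56 ≡ 1 (mod 11).
    Then x = 37 + 52·1 = 89, valid modulo lcm(52, 11) = 572: x ≡ 89 (mod 572).
Verify: 89 mod 4 = 1 ✓, 89 mod 13 = 11 ✓, 89 mod 11 = 1 ✓.

x ≡ 89 (mod 572).


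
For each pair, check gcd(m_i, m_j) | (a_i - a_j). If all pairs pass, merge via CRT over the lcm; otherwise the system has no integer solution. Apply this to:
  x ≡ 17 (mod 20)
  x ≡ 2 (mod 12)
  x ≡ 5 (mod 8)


Moduli 20, 12, 8 are not pairwise coprime, so CRT works modulo lcm(m_i) when all pairwise compatibility conditions hold.
Pairwise compatibility: gcd(m_i, m_j) must divide a_i - a_j for every pair.
Merge one congruence at a time:
  Start: x ≡ 17 (mod 20).
  Combine with x ≡ 2 (mod 12): gcd(20, 12) = 4, and 2 - 17 = -15 is NOT divisible by 4.
    ⇒ system is inconsistent (no integer solution).

No solution (the system is inconsistent).


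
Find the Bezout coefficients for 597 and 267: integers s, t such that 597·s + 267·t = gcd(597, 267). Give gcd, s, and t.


Euclidean algorithm on (597, 267) — divide until remainder is 0:
  597 = 2 · 267 + 63
  267 = 4 · 63 + 15
  63 = 4 · 15 + 3
  15 = 5 · 3 + 0
gcd(597, 267) = 3.
Track Bezout coefficients alongside the remainders: start with r₀ = 597 = a·1 + b·0 (s = 1, t = 0) and r₁ = 267 = a·0 + b·1 (s = 0, t = 1); each new remainder r_{k+1} = r_{k-1} − q_k·r_k inherits s_{k+1} = s_{k-1} − q_k·s_k, t_{k+1} = t_{k-1} − q_k·t_k, so r_k = a·s_k + b·t_k at every step:
  q = 2: r = 63, s = 1 − 2·0 = 1, t = 0 − 2·1 = -2  (check: 597·1 + 267·(-2) = 63)
  q = 4: r = 15, s = 0 − 4·1 = -4, t = 1 − 4·(-2) = 9  (check: 597·(-4) + 267·9 = 15)
  q = 4: r = 3, s = 1 − 4·(-4) = 17, t = -2 − 4·9 = -38  (check: 597·17 + 267·(-38) = 3)
The row with r = 3 (the gcd) gives the Bezout coefficients s = 17, t = -38.
Result: 597 · (17) + 267 · (-38) = 3.

gcd(597, 267) = 3; s = 17, t = -38 (check: 597·17 + 267·(-38) = 3).


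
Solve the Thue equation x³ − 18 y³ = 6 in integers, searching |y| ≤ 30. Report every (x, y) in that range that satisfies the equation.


The equation is x³ - 18y³ = 6. For fixed y, x³ = 18·y³ + 6, so a solution requires the RHS to be a perfect cube.
Strategy: iterate y from -30 to 30, compute RHS = 18·y³ + 6, and check whether it is a (positive or negative) perfect cube.
Check small values of y:
  y = 0: RHS = 6 is not a perfect cube.
  y = 1: RHS = 24 is not a perfect cube.
  y = -1: RHS = -12 is not a perfect cube.
  y = 2: RHS = 150 is not a perfect cube.
  y = -2: RHS = -138 is not a perfect cube.
  y = 3: RHS = 492 is not a perfect cube.
  y = -3: RHS = -480 is not a perfect cube.
Continuing the search up to |y| = 30 finds no solutions either.
No (x, y) in the scanned range satisfies the equation.

No integer solutions with |y| ≤ 30.


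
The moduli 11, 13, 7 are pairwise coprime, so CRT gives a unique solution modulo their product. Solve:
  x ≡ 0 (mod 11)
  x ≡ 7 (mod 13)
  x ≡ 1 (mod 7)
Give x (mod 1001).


Moduli 11, 13, 7 are pairwise coprime; by CRT there is a unique solution modulo M = 11 · 13 · 7 = 1001.
Solve pairwise, accumulating the modulus:
  Start with x ≡ 0 (mod 11).
  Combine with x ≡ 7 (mod 13): since gcd(11, 13) = 1, we get a unique residue mod 143.
    Write x = 0 + 11·t and substitute into x ≡ 7 (mod 13): 11·t ≡ 7 − 0 = 7 (mod 13).
    The inverse of 11 mod 13 is 6 (since 11·6 = 66 = 5·13 + 1), so t ≡ 6·7 = 42 ≡ 3 (mod 13).
    Then x = 0 + 11·3 = 33, valid modulo lcm(11, 13) = 143: x ≡ 33 (mod 143).
  Combine with x ≡ 1 (mod 7): since gcd(143, 7) = 1, we get a unique residue mod 1001.
    Write x = 33 + 143·t and substitute into x ≡ 1 (mod 7): 143·t ≡ 1 − 33 = -32 (mod 7).
    Reduce coefficients mod 7: 3·t ≡ 3 (mod 7).
    The inverse of 3 mod 7 is 5 (since 3·5 = 15 = 2·7 + 1), so t ≡ 5·3 = 15 ≡ 1 (mod 7).
    Then x = 33 + 143·1 = 176, valid modulo lcm(143, 7) = 1001: x ≡ 176 (mod 1001).
Verify: 176 mod 11 = 0 ✓, 176 mod 13 = 7 ✓, 176 mod 7 = 1 ✓.

x ≡ 176 (mod 1001).


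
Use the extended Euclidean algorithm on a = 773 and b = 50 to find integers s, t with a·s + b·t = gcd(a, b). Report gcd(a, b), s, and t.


Euclidean algorithm on (773, 50) — divide until remainder is 0:
  773 = 15 · 50 + 23
  50 = 2 · 23 + 4
  23 = 5 · 4 + 3
  4 = 1 · 3 + 1
  3 = 3 · 1 + 0
gcd(773, 50) = 1.
Track Bezout coefficients alongside the remainders: start with r₀ = 773 = a·1 + b·0 (s = 1, t = 0) and r₁ = 50 = a·0 + b·1 (s = 0, t = 1); each new remainder r_{k+1} = r_{k-1} − q_k·r_k inherits s_{k+1} = s_{k-1} − q_k·s_k, t_{k+1} = t_{k-1} − q_k·t_k, so r_k = a·s_k + b·t_k at every step:
  q = 15: r = 23, s = 1 − 15·0 = 1, t = 0 − 15·1 = -15  (check: 773·1 + 50·(-15) = 23)
  q = 2: r = 4, s = 0 − 2·1 = -2, t = 1 − 2·(-15) = 31  (check: 773·(-2) + 50·31 = 4)
  q = 5: r = 3, s = 1 − 5·(-2) = 11, t = -15 − 5·31 = -170  (check: 773·11 + 50·(-170) = 3)
  q = 1: r = 1, s = -2 − 1·11 = -13, t = 31 − 1·(-170) = 201  (check: 773·(-13) + 50·201 = 1)
The row with r = 1 (the gcd) gives the Bezout coefficients s = -13, t = 201.
Result: 773 · (-13) + 50 · (201) = 1.

gcd(773, 50) = 1; s = -13, t = 201 (check: 773·(-13) + 50·201 = 1).


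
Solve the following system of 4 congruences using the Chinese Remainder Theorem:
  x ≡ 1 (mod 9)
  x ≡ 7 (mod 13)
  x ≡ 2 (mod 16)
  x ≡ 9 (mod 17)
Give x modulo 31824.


Product of moduli M = 9 · 13 · 16 · 17 = 31824.
Merge one congruence at a time:
  Start: x ≡ 1 (mod 9).
  Combine with x ≡ 7 (mod 13); new modulus lcm = 117.
    Write x = 1 + 9·t and substitute into x ≡ 7 (mod 13): 9·t ≡ 7 − 1 = 6 (mod 13).
    The inverse of 9 mod 13 is 3 (since 9·3 = 27 = 2·13 + 1), so t ≡ 3·6 = 18 ≡ 5 (mod 13).
    Then x = 1 + 9·5 = 46, valid modulo lcm(9, 13) = 117: x ≡ 46 (mod 117).
  Combine with x ≡ 2 (mod 16); new modulus lcm = 1872.
    Write x = 46 + 117·t and substitute into x ≡ 2 (mod 16): 117·t ≡ 2 − 46 = -44 (mod 16).
    Reduce coefficients mod 16: 5·t ≡ 4 (mod 16).
    The inverse of 5 mod 16 is 13 (since 5·13 = 65 = 4·16 + 1), so t ≡ 13·4 = 52 ≡ 4 (mod 16).
    Then x = 46 + 117·4 = 514, valid modulo lcm(117, 16) = 1872: x ≡ 514 (mod 1872).
  Combine with x ≡ 9 (mod 17); new modulus lcm = 31824.
    Write x = 514 + 1872·t and substitute into x ≡ 9 (mod 17): 1872·t ≡ 9 − 514 = -505 (mod 17).
    Reduce coefficients mod 17: 2·t ≡ 5 (mod 17).
    The inverse of 2 mod 17 is 9 (since 2·9 = 18 = 1·17 + 1), so t ≡ 9·5 = 45 ≡ 11 (mod 17).
    Then x = 514 + 1872·11 = 21106, valid modulo lcm(1872, 17) = 31824: x ≡ 21106 (mod 31824).
Verify against each original: 21106 mod 9 = 1, 21106 mod 13 = 7, 21106 mod 16 = 2, 21106 mod 17 = 9.

x ≡ 21106 (mod 31824).


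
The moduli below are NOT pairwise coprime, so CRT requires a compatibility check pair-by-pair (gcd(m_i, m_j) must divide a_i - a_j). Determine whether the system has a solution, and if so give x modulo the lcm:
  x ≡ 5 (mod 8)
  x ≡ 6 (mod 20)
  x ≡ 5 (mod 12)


Moduli 8, 20, 12 are not pairwise coprime, so CRT works modulo lcm(m_i) when all pairwise compatibility conditions hold.
Pairwise compatibility: gcd(m_i, m_j) must divide a_i - a_j for every pair.
Merge one congruence at a time:
  Start: x ≡ 5 (mod 8).
  Combine with x ≡ 6 (mod 20): gcd(8, 20) = 4, and 6 - 5 = 1 is NOT divisible by 4.
    ⇒ system is inconsistent (no integer solution).

No solution (the system is inconsistent).


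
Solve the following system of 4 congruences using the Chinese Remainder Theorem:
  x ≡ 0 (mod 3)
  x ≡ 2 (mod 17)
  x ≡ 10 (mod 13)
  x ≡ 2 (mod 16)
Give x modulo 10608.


Product of moduli M = 3 · 17 · 13 · 16 = 10608.
Merge one congruence at a time:
  Start: x ≡ 0 (mod 3).
  Combine with x ≡ 2 (mod 17); new modulus lcm = 51.
    Write x = 0 + 3·t and substitute into x ≡ 2 (mod 17): 3·t ≡ 2 − 0 = 2 (mod 17).
    The inverse of 3 mod 17 is 6 (since 3·6 = 18 = 1·17 + 1), so t ≡ 6·2 = 12 ≡ 12 (mod 17).
    Then x = 0 + 3·12 = 36, valid modulo lcm(3, 17) = 51: x ≡ 36 (mod 51).
  Combine with x ≡ 10 (mod 13); new modulus lcm = 663.
    Write x = 36 + 51·t and substitute into x ≡ 10 (mod 13): 51·t ≡ 10 − 36 = -26 (mod 13).
    Reduce coefficients mod 13: 12·t ≡ 0 (mod 13).
    The inverse of 12 mod 13 is 12 (since 12·12 = 144 = 11·13 + 1), so t ≡ 12·0 = 0 ≡ 0 (mod 13).
    Then x = 36 + 51·0 = 36, valid modulo lcm(51, 13) = 663: x ≡ 36 (mod 663).
  Combine with x ≡ 2 (mod 16); new modulus lcm = 10608.
    Write x = 36 + 663·t and substitute into x ≡ 2 (mod 16): 663·t ≡ 2 − 36 = -34 (mod 16).
    Reduce coefficients mod 16: 7·t ≡ 14 (mod 16).
    The inverse of 7 mod 16 is 7 (since 7·7 = 49 = 3·16 + 1), so t ≡ 7·14 = 98 ≡ 2 (mod 16).
    Then x = 36 + 663·2 = 1362, valid modulo lcm(663, 16) = 10608: x ≡ 1362 (mod 10608).
Verify against each original: 1362 mod 3 = 0, 1362 mod 17 = 2, 1362 mod 13 = 10, 1362 mod 16 = 2.

x ≡ 1362 (mod 10608).


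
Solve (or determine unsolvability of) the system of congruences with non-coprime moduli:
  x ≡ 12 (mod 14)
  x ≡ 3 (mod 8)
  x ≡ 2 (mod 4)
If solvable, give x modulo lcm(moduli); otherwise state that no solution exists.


Moduli 14, 8, 4 are not pairwise coprime, so CRT works modulo lcm(m_i) when all pairwise compatibility conditions hold.
Pairwise compatibility: gcd(m_i, m_j) must divide a_i - a_j for every pair.
Merge one congruence at a time:
  Start: x ≡ 12 (mod 14).
  Combine with x ≡ 3 (mod 8): gcd(14, 8) = 2, and 3 - 12 = -9 is NOT divisible by 2.
    ⇒ system is inconsistent (no integer solution).

No solution (the system is inconsistent).


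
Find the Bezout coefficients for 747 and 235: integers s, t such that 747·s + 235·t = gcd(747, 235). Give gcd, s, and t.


Euclidean algorithm on (747, 235) — divide until remainder is 0:
  747 = 3 · 235 + 42
  235 = 5 · 42 + 25
  42 = 1 · 25 + 17
  25 = 1 · 17 + 8
  17 = 2 · 8 + 1
  8 = 8 · 1 + 0
gcd(747, 235) = 1.
Track Bezout coefficients alongside the remainders: start with r₀ = 747 = a·1 + b·0 (s = 1, t = 0) and r₁ = 235 = a·0 + b·1 (s = 0, t = 1); each new remainder r_{k+1} = r_{k-1} − q_k·r_k inherits s_{k+1} = s_{k-1} − q_k·s_k, t_{k+1} = t_{k-1} − q_k·t_k, so r_k = a·s_k + b·t_k at every step:
  q = 3: r = 42, s = 1 − 3·0 = 1, t = 0 − 3·1 = -3  (check: 747·1 + 235·(-3) = 42)
  q = 5: r = 25, s = 0 − 5·1 = -5, t = 1 − 5·(-3) = 16  (check: 747·(-5) + 235·16 = 25)
  q = 1: r = 17, s = 1 − 1·(-5) = 6, t = -3 − 1·16 = -19  (check: 747·6 + 235·(-19) = 17)
  q = 1: r = 8, s = -5 − 1·6 = -11, t = 16 − 1·(-19) = 35  (check: 747·(-11) + 235·35 = 8)
  q = 2: r = 1, s = 6 − 2·(-11) = 28, t = -19 − 2·35 = -89  (check: 747·28 + 235·(-89) = 1)
The row with r = 1 (the gcd) gives the Bezout coefficients s = 28, t = -89.
Result: 747 · (28) + 235 · (-89) = 1.

gcd(747, 235) = 1; s = 28, t = -89 (check: 747·28 + 235·(-89) = 1).


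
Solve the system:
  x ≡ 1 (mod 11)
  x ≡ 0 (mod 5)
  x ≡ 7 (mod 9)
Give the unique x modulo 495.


Moduli 11, 5, 9 are pairwise coprime; by CRT there is a unique solution modulo M = 11 · 5 · 9 = 495.
Solve pairwise, accumulating the modulus:
  Start with x ≡ 1 (mod 11).
  Combine with x ≡ 0 (mod 5): since gcd(11, 5) = 1, we get a unique residue mod 55.
    Write x = 1 + 11·t and substitute into x ≡ 0 (mod 5): 11·t ≡ 0 − 1 = -1 (mod 5).
    Reduce coefficients mod 5: 1·t ≡ 4 (mod 5).
    So t ≡ 4 (mod 5).
    Then x = 1 + 11·4 = 45, valid modulo lcm(11, 5) = 55: x ≡ 45 (mod 55).
  Combine with x ≡ 7 (mod 9): since gcd(55, 9) = 1, we get a unique residue mod 495.
    Write x = 45 + 55·t and substitute into x ≡ 7 (mod 9): 55·t ≡ 7 − 45 = -38 (mod 9).
    Reduce coefficients mod 9: 1·t ≡ 7 (mod 9).
    So t ≡ 7 (mod 9).
    Then x = 45 + 55·7 = 430, valid modulo lcm(55, 9) = 495: x ≡ 430 (mod 495).
Verify: 430 mod 11 = 1 ✓, 430 mod 5 = 0 ✓, 430 mod 9 = 7 ✓.

x ≡ 430 (mod 495).


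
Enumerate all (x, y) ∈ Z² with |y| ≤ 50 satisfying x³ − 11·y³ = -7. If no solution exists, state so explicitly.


The equation is x³ - 11y³ = -7. For fixed y, x³ = 11·y³ − 7, so a solution requires the RHS to be a perfect cube.
Strategy: iterate y from -50 to 50, compute RHS = 11·y³ − 7, and check whether it is a (positive or negative) perfect cube.
Check small values of y:
  y = 0: RHS = -7 is not a perfect cube.
  y = 1: RHS = 4 is not a perfect cube.
  y = -1: RHS = -18 is not a perfect cube.
  y = 2: RHS = 81 is not a perfect cube.
  y = -2: RHS = -95 is not a perfect cube.
  y = 3: RHS = 290 is not a perfect cube.
  y = -3: RHS = -304 is not a perfect cube.
Continuing the search up to |y| = 50 finds no solutions either.
No (x, y) in the scanned range satisfies the equation.

No integer solutions with |y| ≤ 50.


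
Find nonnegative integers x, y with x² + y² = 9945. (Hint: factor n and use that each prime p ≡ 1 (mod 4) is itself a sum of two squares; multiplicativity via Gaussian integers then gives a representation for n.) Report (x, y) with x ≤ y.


Step 1: Factor n = 9945 = 3^2 · 5 · 13 · 17.
Step 2: Check the mod-4 condition on each prime factor: 3 ≡ 3 (mod 4), exponent 2 (must be even); 5 ≡ 1 (mod 4), exponent 1; 13 ≡ 1 (mod 4), exponent 1; 17 ≡ 1 (mod 4), exponent 1.
All primes ≡ 3 (mod 4) appear to even exponent (or don't appear), so by the two-squares theorem n IS expressible as a sum of two squares.
Step 3: Build a representation. Group n = k² · m with k = 3 and m = 5 · 13 · 17 = 1105 (a product of primes ≡ 1 (mod 4)); a representation of m scales to one of n via (k·x)² + (k·y)² = k²(x² + y²). Each prime p ≡ 1 (mod 4) is itself a sum of two squares; find a² by testing p − a² for a perfect square:
  5: 5 − 1² = 4 = 2² ⇒ 5 = 1² + 2².
  13: 13 − 1² = 12, 13 − 2² = 9 = 3² ⇒ 13 = 2² + 3².
  17: 17 − 1² = 16 = 4² ⇒ 17 = 1² + 4².
  Combine using the Brahmagupta–Fibonacci identity (a² + b²)(c² + d²) = (ac − bd)² + (ad + bc)² = (ac + bd)² + (ad − bc)²:
  5 · 13 = 65: from (1² + 2²)(2² + 3²), take (1·2 − 2·3, 1·3 + 2·2) = (2 − 6, 3 + 4) = (-4, 7); dropping signs (only squares matter) gives (4, 7); check 4² + 7² = 16 + 49 = 65 ✓.
  65 · 17 = 1105: from (4² + 7²)(1² + 4²), take (4·1 − 7·4, 4·4 + 7·1) = (4 − 28, 16 + 7) = (-24, 23); dropping signs (only squares matter) gives (24, 23); check 24² + 23² = 576 + 529 = 1105 ✓.
  Scale by k = 3: (3·24, 3·23) = (72, 69).
Step 4: Order so x ≤ y and verify: 69² + 72² = 4761 + 5184 = 9945 = n. ✓

n = 9945 = 69² + 72² (one valid representation with x ≤ y).


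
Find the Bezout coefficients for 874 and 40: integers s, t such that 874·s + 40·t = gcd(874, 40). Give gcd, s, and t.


Euclidean algorithm on (874, 40) — divide until remainder is 0:
  874 = 21 · 40 + 34
  40 = 1 · 34 + 6
  34 = 5 · 6 + 4
  6 = 1 · 4 + 2
  4 = 2 · 2 + 0
gcd(874, 40) = 2.
Track Bezout coefficients alongside the remainders: start with r₀ = 874 = a·1 + b·0 (s = 1, t = 0) and r₁ = 40 = a·0 + b·1 (s = 0, t = 1); each new remainder r_{k+1} = r_{k-1} − q_k·r_k inherits s_{k+1} = s_{k-1} − q_k·s_k, t_{k+1} = t_{k-1} − q_k·t_k, so r_k = a·s_k + b·t_k at every step:
  q = 21: r = 34, s = 1 − 21·0 = 1, t = 0 − 21·1 = -21  (check: 874·1 + 40·(-21) = 34)
  q = 1: r = 6, s = 0 − 1·1 = -1, t = 1 − 1·(-21) = 22  (check: 874·(-1) + 40·22 = 6)
  q = 5: r = 4, s = 1 − 5·(-1) = 6, t = -21 − 5·22 = -131  (check: 874·6 + 40·(-131) = 4)
  q = 1: r = 2, s = -1 − 1·6 = -7, t = 22 − 1·(-131) = 153  (check: 874·(-7) + 40·153 = 2)
The row with r = 2 (the gcd) gives the Bezout coefficients s = -7, t = 153.
Result: 874 · (-7) + 40 · (153) = 2.

gcd(874, 40) = 2; s = -7, t = 153 (check: 874·(-7) + 40·153 = 2).


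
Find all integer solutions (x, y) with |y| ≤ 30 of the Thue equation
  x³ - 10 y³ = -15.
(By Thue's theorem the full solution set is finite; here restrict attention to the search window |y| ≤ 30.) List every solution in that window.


The equation is x³ - 10y³ = -15. For fixed y, x³ = 10·y³ − 15, so a solution requires the RHS to be a perfect cube.
Strategy: iterate y from -30 to 30, compute RHS = 10·y³ − 15, and check whether it is a (positive or negative) perfect cube.
Check small values of y:
  y = 0: RHS = -15 is not a perfect cube.
  y = 1: RHS = -5 is not a perfect cube.
  y = -1: RHS = -25 is not a perfect cube.
  y = 2: RHS = 65 is not a perfect cube.
  y = -2: RHS = -95 is not a perfect cube.
  y = 3: RHS = 255 is not a perfect cube.
  y = -3: RHS = -285 is not a perfect cube.
Continuing the search up to |y| = 30 finds no solutions either.
No (x, y) in the scanned range satisfies the equation.

No integer solutions with |y| ≤ 30.


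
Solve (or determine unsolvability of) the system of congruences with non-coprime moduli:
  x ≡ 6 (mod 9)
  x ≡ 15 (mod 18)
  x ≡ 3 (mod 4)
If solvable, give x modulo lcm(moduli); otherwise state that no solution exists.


Moduli 9, 18, 4 are not pairwise coprime, so CRT works modulo lcm(m_i) when all pairwise compatibility conditions hold.
Pairwise compatibility: gcd(m_i, m_j) must divide a_i - a_j for every pair.
Merge one congruence at a time:
  Start: x ≡ 6 (mod 9).
  Combine with x ≡ 15 (mod 18): gcd(9, 18) = 9; 15 - 6 = 9, which IS divisible by 9, so compatible.
    Write x = 6 + 9·t and substitute into x ≡ 15 (mod 18): 9·t ≡ 15 − 6 = 9 (mod 18).
    Divide the congruence (and modulus) by g = 9: 1·t ≡ 1 (mod 2).
    So t ≡ 1 (mod 2).
    Then x = 6 + 9·1 = 15, valid modulo lcm(9, 18) = 18: x ≡ 15 (mod 18).
  Combine with x ≡ 3 (mod 4): gcd(18, 4) = 2; 3 - 15 = -12, which IS divisible by 2, so compatible.
    Write x = 15 + 18·t and substitute into x ≡ 3 (mod 4): 18·t ≡ 3 − 15 = -12 (mod 4).
    Divide the congruence (and modulus) by g = 2: 9·t ≡ -6 (mod 2).
    Reduce coefficients mod 2: 1·t ≡ 0 (mod 2).
    So t ≡ 0 (mod 2).
    Then x = 15 + 18·0 = 15, valid modulo lcm(18, 4) = 36: x ≡ 15 (mod 36).
Verify: 15 mod 9 = 6, 15 mod 18 = 15, 15 mod 4 = 3.

x ≡ 15 (mod 36).


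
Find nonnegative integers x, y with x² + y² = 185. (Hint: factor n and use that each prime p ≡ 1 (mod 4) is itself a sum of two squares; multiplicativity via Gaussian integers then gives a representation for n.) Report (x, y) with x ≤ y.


Step 1: Factor n = 185 = 5 · 37.
Step 2: Check the mod-4 condition on each prime factor: 5 ≡ 1 (mod 4), exponent 1; 37 ≡ 1 (mod 4), exponent 1.
All primes ≡ 3 (mod 4) appear to even exponent (or don't appear), so by the two-squares theorem n IS expressible as a sum of two squares.
Step 3: Build a representation. Here n = 5 · 37 is a product of primes ≡ 1 (mod 4). Each prime p ≡ 1 (mod 4) is itself a sum of two squares; find a² by testing p − a² for a perfect square:
  5: 5 − 1² = 4 = 2² ⇒ 5 = 1² + 2².
  37: 37 − 1² = 36 = 6² ⇒ 37 = 1² + 6².
  Combine using the Brahmagupta–Fibonacci identity (a² + b²)(c² + d²) = (ac − bd)² + (ad + bc)² = (ac + bd)² + (ad − bc)²:
  5 · 37 = 185: from (1² + 2²)(1² + 6²), take (1·1 − 2·6, 1·6 + 2·1) = (1 − 12, 6 + 2) = (-11, 8); dropping signs (only squares matter) gives (11, 8); check 11² + 8² = 121 + 64 = 185 ✓.
Step 4: Order so x ≤ y and verify: 8² + 11² = 64 + 121 = 185 = n. ✓

n = 185 = 8² + 11² (one valid representation with x ≤ y).


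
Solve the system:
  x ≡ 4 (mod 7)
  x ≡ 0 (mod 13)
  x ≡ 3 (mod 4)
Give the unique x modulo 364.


Moduli 7, 13, 4 are pairwise coprime; by CRT there is a unique solution modulo M = 7 · 13 · 4 = 364.
Solve pairwise, accumulating the modulus:
  Start with x ≡ 4 (mod 7).
  Combine with x ≡ 0 (mod 13): since gcd(7, 13) = 1, we get a unique residue mod 91.
    Write x = 4 + 7·t and substitute into x ≡ 0 (mod 13): 7·t ≡ 0 − 4 = -4 (mod 13).
    Reduce coefficients mod 13: 7·t ≡ 9 (mod 13).
    The inverse of 7 mod 13 is 2 (since 7·2 = 14 = 1·13 + 1), so t ≡ 2·9 = 18 ≡ 5 (mod 13).
    Then x = 4 + 7·5 = 39, valid modulo lcm(7, 13) = 91: x ≡ 39 (mod 91).
  Combine with x ≡ 3 (mod 4): since gcd(91, 4) = 1, we get a unique residue mod 364.
    Write x = 39 + 91·t and substitute into x ≡ 3 (mod 4): 91·t ≡ 3 − 39 = -36 (mod 4).
    Reduce coefficients mod 4: 3·t ≡ 0 (mod 4).
    The inverse of 3 mod 4 is 3 (since 3·3 = 9 = 2·4 + 1), so t ≡ 3·0 = 0 ≡ 0 (mod 4).
    Then x = 39 + 91·0 = 39, valid modulo lcm(91, 4) = 364: x ≡ 39 (mod 364).
Verify: 39 mod 7 = 4 ✓, 39 mod 13 = 0 ✓, 39 mod 4 = 3 ✓.

x ≡ 39 (mod 364).


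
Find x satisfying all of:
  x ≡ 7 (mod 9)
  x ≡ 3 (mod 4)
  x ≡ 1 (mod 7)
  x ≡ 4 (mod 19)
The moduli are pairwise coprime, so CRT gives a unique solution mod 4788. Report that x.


Product of moduli M = 9 · 4 · 7 · 19 = 4788.
Merge one congruence at a time:
  Start: x ≡ 7 (mod 9).
  Combine with x ≡ 3 (mod 4); new modulus lcm = 36.
    Write x = 7 + 9·t and substitute into x ≡ 3 (mod 4): 9·t ≡ 3 − 7 = -4 (mod 4).
    Reduce coefficients mod 4: 1·t ≡ 0 (mod 4).
    So t ≡ 0 (mod 4).
    Then x = 7 + 9·0 = 7, valid modulo lcm(9, 4) = 36: x ≡ 7 (mod 36).
  Combine with x ≡ 1 (mod 7); new modulus lcm = 252.
    Write x = 7 + 36·t and substitute into x ≡ 1 (mod 7): 36·t ≡ 1 − 7 = -6 (mod 7).
    Reduce coefficients mod 7: 1·t ≡ 1 (mod 7).
    So t ≡ 1 (mod 7).
    Then x = 7 + 36·1 = 43, valid modulo lcm(36, 7) = 252: x ≡ 43 (mod 252).
  Combine with x ≡ 4 (mod 19); new modulus lcm = 4788.
    Write x = 43 + 252·t and substitute into x ≡ 4 (mod 19): 252·t ≡ 4 − 43 = -39 (mod 19).
    Reduce coefficients mod 19: 5·t ≡ 18 (mod 19).
    The inverse of 5 mod 19 is 4 (since 5·4 = 20 = 1·19 + 1), so t ≡ 4·18 = 72 ≡ 15 (mod 19).
    Then x = 43 + 252·15 = 3823, valid modulo lcm(252, 19) = 4788: x ≡ 3823 (mod 4788).
Verify against each original: 3823 mod 9 = 7, 3823 mod 4 = 3, 3823 mod 7 = 1, 3823 mod 19 = 4.

x ≡ 3823 (mod 4788).


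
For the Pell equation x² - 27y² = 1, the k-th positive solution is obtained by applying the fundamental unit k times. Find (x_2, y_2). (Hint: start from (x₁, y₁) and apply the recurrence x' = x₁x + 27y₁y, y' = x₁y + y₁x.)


Step 1: Find the fundamental solution (x₁, y₁) of x² - 27y² = 1.
  Expand √27 as a continued fraction. a₀ = ⌊√27⌋ = 5; iterate m_{k+1} = d_k·a_k − m_k, d_{k+1} = (27 − m_{k+1}²)/d_k, a_{k+1} = ⌊(a₀ + m_{k+1})/d_{k+1}⌋ (starting m₀ = 0, d₀ = 1), with convergents p_k = a_k·p_{k-1} + p_{k-2}, q_k = a_k·q_{k-1} + q_{k-2} (p₋₁ = 1, q₋₁ = 0):
  k = 0: a₀ = 5; p₀/q₀ = 5/1; p₀² − 27·q₀² = 25 − 27 = -2.
  k = 1: m = 5, d = 2, a = ⌊(5 + 5)/2⌋ = 5; p/q = (5·5 + 1)/(5·1 + 0) = 26/5; p² − 27·q² = 676 − 675 = 1.
  The first convergent with p² − 27·q² = 1 gives the fundamental solution (x₁, y₁) = (26, 5).
Step 2: Apply the recurrence (x_{n+1}, y_{n+1}) = (x₁x_n + 27y₁y_n, x₁y_n + y₁x_n) repeatedly.
  From (x_1, y_1) = (26, 5): x_2 = 26·26 + 27·5·5 = 1351; y_2 = 26·5 + 5·26 = 260.
Step 3: Verify x_2² - 27·y_2² = 1825201 - 1825200 = 1 (should be 1). ✓

(x_1, y_1) = (26, 5); (x_2, y_2) = (1351, 260).


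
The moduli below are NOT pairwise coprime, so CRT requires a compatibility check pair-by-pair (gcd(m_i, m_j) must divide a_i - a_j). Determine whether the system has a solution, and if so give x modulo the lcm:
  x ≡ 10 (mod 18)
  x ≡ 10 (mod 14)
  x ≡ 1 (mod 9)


Moduli 18, 14, 9 are not pairwise coprime, so CRT works modulo lcm(m_i) when all pairwise compatibility conditions hold.
Pairwise compatibility: gcd(m_i, m_j) must divide a_i - a_j for every pair.
Merge one congruence at a time:
  Start: x ≡ 10 (mod 18).
  Combine with x ≡ 10 (mod 14): gcd(18, 14) = 2; 10 - 10 = 0, which IS divisible by 2, so compatible.
    Write x = 10 + 18·t and substitute into x ≡ 10 (mod 14): 18·t ≡ 10 − 10 = 0 (mod 14).
    Divide the congruence (and modulus) by g = 2: 9·t ≡ 0 (mod 7).
    Reduce coefficients mod 7: 2·t ≡ 0 (mod 7).
    The inverse of 2 mod 7 is 4 (since 2·4 = 8 = 1·7 + 1), so t ≡ 4·0 = 0 ≡ 0 (mod 7).
    Then x = 10 + 18·0 = 10, valid modulo lcm(18, 14) = 126: x ≡ 10 (mod 126).
  Combine with x ≡ 1 (mod 9): gcd(126, 9) = 9; 1 - 10 = -9, which IS divisible by 9, so compatible.
    Write x = 10 + 126·t and substitute into x ≡ 1 (mod 9): 126·t ≡ 1 − 10 = -9 (mod 9).
    Divide the congruence (and modulus) by g = 9: 14·t ≡ -1 (mod 1).
    Modulo 1 every t works; take t = 0.
    Then x = 10 + 126·0 = 10, valid modulo lcm(126, 9) = 126: x ≡ 10 (mod 126).
Verify: 10 mod 18 = 10, 10 mod 14 = 10, 10 mod 9 = 1.

x ≡ 10 (mod 126).


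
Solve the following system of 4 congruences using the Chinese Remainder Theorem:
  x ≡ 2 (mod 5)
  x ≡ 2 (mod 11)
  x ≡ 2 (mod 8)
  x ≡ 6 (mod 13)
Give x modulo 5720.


Product of moduli M = 5 · 11 · 8 · 13 = 5720.
Merge one congruence at a time:
  Start: x ≡ 2 (mod 5).
  Combine with x ≡ 2 (mod 11); new modulus lcm = 55.
    Write x = 2 + 5·t and substitute into x ≡ 2 (mod 11): 5·t ≡ 2 − 2 = 0 (mod 11).
    The inverse of 5 mod 11 is 9 (since 5·9 = 45 = 4·11 + 1), so t ≡ 9·0 = 0 ≡ 0 (mod 11).
    Then x = 2 + 5·0 = 2, valid modulo lcm(5, 11) = 55: x ≡ 2 (mod 55).
  Combine with x ≡ 2 (mod 8); new modulus lcm = 440.
    Write x = 2 + 55·t and substitute into x ≡ 2 (mod 8): 55·t ≡ 2 − 2 = 0 (mod 8).
    Reduce coefficients mod 8: 7·t ≡ 0 (mod 8).
    The inverse of 7 mod 8 is 7 (since 7·7 = 49 = 6·8 + 1), so t ≡ 7·0 = 0 ≡ 0 (mod 8).
    Then x = 2 + 55·0 = 2, valid modulo lcm(55, 8) = 440: x ≡ 2 (mod 440).
  Combine with x ≡ 6 (mod 13); new modulus lcm = 5720.
    Write x = 2 + 440·t and substitute into x ≡ 6 (mod 13): 440·t ≡ 6 − 2 = 4 (mod 13).
    Reduce coefficients mod 13: 11·t ≡ 4 (mod 13).
    The inverse of 11 mod 13 is 6 (since 11·6 = 66 = 5·13 + 1), so t ≡ 6·4 = 24 ≡ 11 (mod 13).
    Then x = 2 + 440·11 = 4842, valid modulo lcm(440, 13) = 5720: x ≡ 4842 (mod 5720).
Verify against each original: 4842 mod 5 = 2, 4842 mod 11 = 2, 4842 mod 8 = 2, 4842 mod 13 = 6.

x ≡ 4842 (mod 5720).


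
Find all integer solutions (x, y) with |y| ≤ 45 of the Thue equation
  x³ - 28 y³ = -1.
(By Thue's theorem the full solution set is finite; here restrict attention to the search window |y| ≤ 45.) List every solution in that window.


The equation is x³ - 28y³ = -1. For fixed y, x³ = 28·y³ − 1, so a solution requires the RHS to be a perfect cube.
Strategy: iterate y from -45 to 45, compute RHS = 28·y³ − 1, and check whether it is a (positive or negative) perfect cube.
Check small values of y:
  y = 0: RHS = -1 = (-1)³ ⇒ x = -1 works.
  y = 1: RHS = 27 = (3)³ ⇒ x = 3 works.
  y = -1: RHS = -29 is not a perfect cube.
  y = 2: RHS = 223 is not a perfect cube.
  y = -2: RHS = -225 is not a perfect cube.
  y = 3: RHS = 755 is not a perfect cube.
  y = -3: RHS = -757 is not a perfect cube.
Continuing the search up to |y| = 45 finds no further solutions beyond those listed.
Collected solutions: (-1, 0), (3, 1).

Solutions (with |y| ≤ 45): (-1, 0), (3, 1).
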